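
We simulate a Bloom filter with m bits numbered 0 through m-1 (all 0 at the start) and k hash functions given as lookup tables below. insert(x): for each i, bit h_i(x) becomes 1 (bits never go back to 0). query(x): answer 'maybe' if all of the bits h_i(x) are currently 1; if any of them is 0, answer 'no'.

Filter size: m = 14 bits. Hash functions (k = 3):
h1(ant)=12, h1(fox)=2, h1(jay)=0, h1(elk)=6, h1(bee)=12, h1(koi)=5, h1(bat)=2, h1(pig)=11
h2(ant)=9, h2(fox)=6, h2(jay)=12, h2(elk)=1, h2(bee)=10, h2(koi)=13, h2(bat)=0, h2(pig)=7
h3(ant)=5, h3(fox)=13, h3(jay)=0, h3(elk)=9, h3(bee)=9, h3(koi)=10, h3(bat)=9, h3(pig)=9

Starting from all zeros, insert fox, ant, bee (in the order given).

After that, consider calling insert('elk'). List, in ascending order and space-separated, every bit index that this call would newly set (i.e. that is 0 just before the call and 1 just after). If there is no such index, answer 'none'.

Start: bits=00000000000000
After insert 'fox': sets bits 2 6 13 -> bits=00100010000001
After insert 'ant': sets bits 5 9 12 -> bits=00100110010011
After insert 'bee': sets bits 9 10 12 -> bits=00100110011011
insert 'elk' would touch bits 1 6 9; currently bit1=0, bit6=1, bit9=1
Bits that are 0 among those (would change 0->1): 1

Answer: 1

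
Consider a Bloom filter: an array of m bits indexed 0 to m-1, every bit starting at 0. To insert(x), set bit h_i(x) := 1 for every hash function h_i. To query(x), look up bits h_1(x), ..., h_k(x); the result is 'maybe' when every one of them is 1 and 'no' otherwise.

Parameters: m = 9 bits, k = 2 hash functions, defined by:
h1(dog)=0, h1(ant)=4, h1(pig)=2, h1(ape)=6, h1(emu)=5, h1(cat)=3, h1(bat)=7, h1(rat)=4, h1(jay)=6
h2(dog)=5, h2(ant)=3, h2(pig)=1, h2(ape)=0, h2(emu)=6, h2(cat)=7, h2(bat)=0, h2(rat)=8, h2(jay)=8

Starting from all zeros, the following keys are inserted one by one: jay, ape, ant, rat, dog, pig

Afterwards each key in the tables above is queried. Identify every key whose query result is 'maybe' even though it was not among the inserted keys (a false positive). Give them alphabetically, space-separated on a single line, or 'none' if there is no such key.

Start: bits=000000000
After insert 'jay': sets bits 6 8 -> bits=000000101
After insert 'ape': sets bits 0 6 -> bits=100000101
After insert 'ant': sets bits 3 4 -> bits=100110101
After insert 'rat': sets bits 4 8 -> bits=100110101
After insert 'dog': sets bits 0 5 -> bits=100111101
After insert 'pig': sets bits 1 2 -> bits=111111101
Not inserted: bat cat emu — query each against bits=111111101:
query bat: checks bit0=1, bit7=0 (has a 0) -> no => not a false positive
query cat: checks bit3=1, bit7=0 (has a 0) -> no => not a false positive
query emu: checks bit5=1, bit6=1 (all 1) -> maybe => FALSE POSITIVE
False positives (alphabetical): emu

Answer: emu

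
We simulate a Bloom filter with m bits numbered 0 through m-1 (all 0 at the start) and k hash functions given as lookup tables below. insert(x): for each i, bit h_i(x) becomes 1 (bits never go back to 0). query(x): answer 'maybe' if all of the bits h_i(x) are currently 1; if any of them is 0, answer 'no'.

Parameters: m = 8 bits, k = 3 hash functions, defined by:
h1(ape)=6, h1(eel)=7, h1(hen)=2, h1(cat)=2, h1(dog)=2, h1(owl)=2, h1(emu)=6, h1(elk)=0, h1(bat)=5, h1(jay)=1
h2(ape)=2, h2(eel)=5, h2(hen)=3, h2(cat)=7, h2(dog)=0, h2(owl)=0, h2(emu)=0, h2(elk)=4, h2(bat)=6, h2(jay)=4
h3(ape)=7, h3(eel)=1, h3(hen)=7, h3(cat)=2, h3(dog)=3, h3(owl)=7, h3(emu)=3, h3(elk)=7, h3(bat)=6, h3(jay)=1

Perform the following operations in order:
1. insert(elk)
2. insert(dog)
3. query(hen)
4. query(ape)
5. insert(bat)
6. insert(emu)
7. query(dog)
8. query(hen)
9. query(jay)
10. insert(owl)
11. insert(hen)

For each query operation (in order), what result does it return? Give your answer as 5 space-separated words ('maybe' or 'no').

Start: bits=00000000
Op 1: insert elk -> sets bits 0 4 7 -> bits=10001001
Op 2: insert dog -> sets bits 0 2 3 -> bits=10111001
Op 3: query hen -> checks bit2=1, bit3=1, bit7=1 (all 1) -> maybe
Op 4: query ape -> checks bit2=1, bit6=0, bit7=1 (has a 0) -> no
Op 5: insert bat -> sets bits 5 6 -> bits=10111111
Op 6: insert emu -> sets bits 0 3 6 -> bits=10111111
Op 7: query dog -> checks bit0=1, bit2=1, bit3=1 (all 1) -> maybe
Op 8: query hen -> checks bit2=1, bit3=1, bit7=1 (all 1) -> maybe
Op 9: query jay -> checks bit1=0, bit4=1 (has a 0) -> no
Op 10: insert owl -> sets bits 0 2 7 -> bits=10111111
Op 11: insert hen -> sets bits 2 3 7 -> bits=10111111
Query results in order: maybe no maybe maybe no

Answer: maybe no maybe maybe no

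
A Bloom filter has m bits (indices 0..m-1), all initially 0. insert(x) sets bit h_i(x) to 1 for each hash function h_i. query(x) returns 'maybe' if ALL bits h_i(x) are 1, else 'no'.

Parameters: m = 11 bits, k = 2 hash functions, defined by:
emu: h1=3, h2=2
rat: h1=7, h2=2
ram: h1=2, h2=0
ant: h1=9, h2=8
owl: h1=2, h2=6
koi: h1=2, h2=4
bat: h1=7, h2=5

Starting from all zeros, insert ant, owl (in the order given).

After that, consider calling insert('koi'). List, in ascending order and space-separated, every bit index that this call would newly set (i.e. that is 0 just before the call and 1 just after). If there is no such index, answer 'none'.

Answer: 4

Derivation:
Start: bits=00000000000
After insert 'ant': sets bits 8 9 -> bits=00000000110
After insert 'owl': sets bits 2 6 -> bits=00100010110
insert 'koi' would touch bits 2 4; currently bit2=1, bit4=0
Bits that are 0 among those (would change 0->1): 4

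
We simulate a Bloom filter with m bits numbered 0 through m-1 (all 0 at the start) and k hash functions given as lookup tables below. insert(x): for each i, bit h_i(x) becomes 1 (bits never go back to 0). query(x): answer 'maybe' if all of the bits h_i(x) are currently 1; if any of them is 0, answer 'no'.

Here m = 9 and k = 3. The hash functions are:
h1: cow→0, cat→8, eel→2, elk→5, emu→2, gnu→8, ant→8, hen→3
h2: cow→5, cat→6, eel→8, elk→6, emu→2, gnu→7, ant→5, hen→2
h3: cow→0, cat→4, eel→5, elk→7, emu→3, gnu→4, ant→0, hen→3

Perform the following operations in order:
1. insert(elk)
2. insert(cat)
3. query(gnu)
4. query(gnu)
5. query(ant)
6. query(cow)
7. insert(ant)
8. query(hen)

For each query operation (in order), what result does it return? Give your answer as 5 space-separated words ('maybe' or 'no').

Answer: maybe maybe no no no

Derivation:
Start: bits=000000000
Op 1: insert elk -> sets bits 5 6 7 -> bits=000001110
Op 2: insert cat -> sets bits 4 6 8 -> bits=000011111
Op 3: query gnu -> checks bit4=1, bit7=1, bit8=1 (all 1) -> maybe
Op 4: query gnu -> checks bit4=1, bit7=1, bit8=1 (all 1) -> maybe
Op 5: query ant -> checks bit0=0, bit5=1, bit8=1 (has a 0) -> no
Op 6: query cow -> checks bit0=0, bit5=1 (has a 0) -> no
Op 7: insert ant -> sets bits 0 5 8 -> bits=100011111
Op 8: query hen -> checks bit2=0, bit3=0 (has a 0) -> no
Query results in order: maybe maybe no no no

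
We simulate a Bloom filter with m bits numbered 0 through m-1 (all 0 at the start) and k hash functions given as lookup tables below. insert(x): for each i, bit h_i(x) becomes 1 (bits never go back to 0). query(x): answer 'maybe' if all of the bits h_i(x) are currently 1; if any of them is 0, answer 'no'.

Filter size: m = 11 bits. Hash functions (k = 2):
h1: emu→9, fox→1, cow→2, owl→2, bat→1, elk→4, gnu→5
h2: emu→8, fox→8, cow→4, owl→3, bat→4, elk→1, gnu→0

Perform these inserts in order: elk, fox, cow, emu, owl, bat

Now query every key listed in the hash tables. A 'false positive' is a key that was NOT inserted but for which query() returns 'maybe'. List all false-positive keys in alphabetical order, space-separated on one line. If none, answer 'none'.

Answer: none

Derivation:
Start: bits=00000000000
After insert 'elk': sets bits 1 4 -> bits=01001000000
After insert 'fox': sets bits 1 8 -> bits=01001000100
After insert 'cow': sets bits 2 4 -> bits=01101000100
After insert 'emu': sets bits 8 9 -> bits=01101000110
After insert 'owl': sets bits 2 3 -> bits=01111000110
After insert 'bat': sets bits 1 4 -> bits=01111000110
Not inserted: gnu — query each against bits=01111000110:
query gnu: checks bit0=0, bit5=0 (has a 0) -> no => not a false positive
False positives (alphabetical): none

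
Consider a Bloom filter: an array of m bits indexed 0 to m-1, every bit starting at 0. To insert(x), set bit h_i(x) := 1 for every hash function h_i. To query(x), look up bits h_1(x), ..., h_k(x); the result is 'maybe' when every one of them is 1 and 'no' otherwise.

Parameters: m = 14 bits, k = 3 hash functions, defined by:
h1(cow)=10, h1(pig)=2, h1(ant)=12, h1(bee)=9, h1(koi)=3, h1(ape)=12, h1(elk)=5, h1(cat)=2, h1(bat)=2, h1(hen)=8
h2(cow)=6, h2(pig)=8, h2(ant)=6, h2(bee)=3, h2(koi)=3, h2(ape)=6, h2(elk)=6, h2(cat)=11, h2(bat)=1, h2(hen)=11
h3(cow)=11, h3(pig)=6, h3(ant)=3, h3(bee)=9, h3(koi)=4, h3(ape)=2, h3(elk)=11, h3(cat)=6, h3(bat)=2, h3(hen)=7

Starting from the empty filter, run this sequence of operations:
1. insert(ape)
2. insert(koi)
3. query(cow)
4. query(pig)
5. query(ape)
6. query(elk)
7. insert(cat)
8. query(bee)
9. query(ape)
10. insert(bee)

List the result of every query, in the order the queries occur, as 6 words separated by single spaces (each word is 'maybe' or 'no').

Start: bits=00000000000000
Op 1: insert ape -> sets bits 2 6 12 -> bits=00100010000010
Op 2: insert koi -> sets bits 3 4 -> bits=00111010000010
Op 3: query cow -> checks bit6=1, bit10=0, bit11=0 (has a 0) -> no
Op 4: query pig -> checks bit2=1, bit6=1, bit8=0 (has a 0) -> no
Op 5: query ape -> checks bit2=1, bit6=1, bit12=1 (all 1) -> maybe
Op 6: query elk -> checks bit5=0, bit6=1, bit11=0 (has a 0) -> no
Op 7: insert cat -> sets bits 2 6 11 -> bits=00111010000110
Op 8: query bee -> checks bit3=1, bit9=0 (has a 0) -> no
Op 9: query ape -> checks bit2=1, bit6=1, bit12=1 (all 1) -> maybe
Op 10: insert bee -> sets bits 3 9 -> bits=00111010010110
Query results in order: no no maybe no no maybe

Answer: no no maybe no no maybe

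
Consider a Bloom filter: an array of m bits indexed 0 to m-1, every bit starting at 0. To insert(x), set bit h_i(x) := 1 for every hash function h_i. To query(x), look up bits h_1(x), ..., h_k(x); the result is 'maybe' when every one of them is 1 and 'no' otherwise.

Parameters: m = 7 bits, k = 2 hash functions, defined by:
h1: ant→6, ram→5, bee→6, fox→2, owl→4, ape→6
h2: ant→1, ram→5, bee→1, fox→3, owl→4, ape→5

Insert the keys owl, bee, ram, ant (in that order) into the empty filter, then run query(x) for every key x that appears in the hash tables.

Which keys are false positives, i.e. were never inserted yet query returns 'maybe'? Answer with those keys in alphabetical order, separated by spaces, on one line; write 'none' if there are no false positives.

Start: bits=0000000
After insert 'owl': sets bits 4 -> bits=0000100
After insert 'bee': sets bits 1 6 -> bits=0100101
After insert 'ram': sets bits 5 -> bits=0100111
After insert 'ant': sets bits 1 6 -> bits=0100111
Not inserted: ape fox — query each against bits=0100111:
query ape: checks bit5=1, bit6=1 (all 1) -> maybe => FALSE POSITIVE
query fox: checks bit2=0, bit3=0 (has a 0) -> no => not a false positive
False positives (alphabetical): ape

Answer: ape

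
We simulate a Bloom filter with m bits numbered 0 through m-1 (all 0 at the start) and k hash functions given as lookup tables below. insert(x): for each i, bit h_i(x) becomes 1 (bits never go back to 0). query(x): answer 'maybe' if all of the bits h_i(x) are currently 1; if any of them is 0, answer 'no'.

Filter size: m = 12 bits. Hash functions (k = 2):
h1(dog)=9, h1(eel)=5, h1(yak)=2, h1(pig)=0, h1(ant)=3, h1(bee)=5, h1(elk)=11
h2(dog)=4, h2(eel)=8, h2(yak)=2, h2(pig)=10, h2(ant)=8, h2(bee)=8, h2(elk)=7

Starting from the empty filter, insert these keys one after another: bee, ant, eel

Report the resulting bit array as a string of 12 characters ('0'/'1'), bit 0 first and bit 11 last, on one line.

Start: bits=000000000000
After insert 'bee': sets bits 5 8 -> bits=000001001000
After insert 'ant': sets bits 3 8 -> bits=000101001000
After insert 'eel': sets bits 5 8 -> bits=000101001000

Answer: 000101001000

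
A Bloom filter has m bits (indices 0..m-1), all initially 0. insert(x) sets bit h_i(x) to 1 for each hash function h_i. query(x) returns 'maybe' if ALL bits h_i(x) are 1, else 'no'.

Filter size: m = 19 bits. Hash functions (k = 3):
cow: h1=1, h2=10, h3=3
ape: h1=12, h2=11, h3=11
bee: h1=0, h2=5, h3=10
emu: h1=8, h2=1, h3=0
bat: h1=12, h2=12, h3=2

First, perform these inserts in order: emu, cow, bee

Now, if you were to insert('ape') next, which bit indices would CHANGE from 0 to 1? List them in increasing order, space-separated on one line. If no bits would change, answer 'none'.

Answer: 11 12

Derivation:
Start: bits=0000000000000000000
After insert 'emu': sets bits 0 1 8 -> bits=1100000010000000000
After insert 'cow': sets bits 1 3 10 -> bits=1101000010100000000
After insert 'bee': sets bits 0 5 10 -> bits=1101010010100000000
insert 'ape' would touch bits 11 12; currently bit11=0, bit12=0
Bits that are 0 among those (would change 0->1): 11 12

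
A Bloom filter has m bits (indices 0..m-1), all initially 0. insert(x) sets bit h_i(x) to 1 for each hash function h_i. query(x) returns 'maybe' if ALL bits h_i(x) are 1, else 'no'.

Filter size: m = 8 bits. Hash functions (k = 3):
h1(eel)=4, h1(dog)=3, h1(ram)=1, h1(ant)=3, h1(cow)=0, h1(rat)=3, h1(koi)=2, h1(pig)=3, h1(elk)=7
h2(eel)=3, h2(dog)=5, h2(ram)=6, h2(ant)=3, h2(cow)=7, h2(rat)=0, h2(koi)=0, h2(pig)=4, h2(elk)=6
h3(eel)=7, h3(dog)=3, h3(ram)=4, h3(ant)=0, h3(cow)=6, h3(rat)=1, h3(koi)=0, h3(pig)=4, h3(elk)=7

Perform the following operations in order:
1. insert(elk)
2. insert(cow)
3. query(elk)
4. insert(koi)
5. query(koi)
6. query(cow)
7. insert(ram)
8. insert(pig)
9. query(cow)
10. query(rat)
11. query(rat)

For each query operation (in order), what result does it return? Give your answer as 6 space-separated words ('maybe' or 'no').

Answer: maybe maybe maybe maybe maybe maybe

Derivation:
Start: bits=00000000
Op 1: insert elk -> sets bits 6 7 -> bits=00000011
Op 2: insert cow -> sets bits 0 6 7 -> bits=10000011
Op 3: query elk -> checks bit6=1, bit7=1 (all 1) -> maybe
Op 4: insert koi -> sets bits 0 2 -> bits=10100011
Op 5: query koi -> checks bit0=1, bit2=1 (all 1) -> maybe
Op 6: query cow -> checks bit0=1, bit6=1, bit7=1 (all 1) -> maybe
Op 7: insert ram -> sets bits 1 4 6 -> bits=11101011
Op 8: insert pig -> sets bits 3 4 -> bits=11111011
Op 9: query cow -> checks bit0=1, bit6=1, bit7=1 (all 1) -> maybe
Op 10: query rat -> checks bit0=1, bit1=1, bit3=1 (all 1) -> maybe
Op 11: query rat -> checks bit0=1, bit1=1, bit3=1 (all 1) -> maybe
Query results in order: maybe maybe maybe maybe maybe maybe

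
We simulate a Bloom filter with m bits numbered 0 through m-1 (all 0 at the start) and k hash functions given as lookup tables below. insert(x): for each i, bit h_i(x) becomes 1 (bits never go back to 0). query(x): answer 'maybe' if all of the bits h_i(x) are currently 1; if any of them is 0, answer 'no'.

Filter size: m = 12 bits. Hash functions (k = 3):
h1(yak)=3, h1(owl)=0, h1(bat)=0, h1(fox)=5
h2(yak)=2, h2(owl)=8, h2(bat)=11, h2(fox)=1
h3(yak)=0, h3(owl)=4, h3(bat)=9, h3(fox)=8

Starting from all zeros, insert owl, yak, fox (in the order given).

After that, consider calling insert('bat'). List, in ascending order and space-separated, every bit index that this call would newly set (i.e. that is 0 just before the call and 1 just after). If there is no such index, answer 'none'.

Answer: 9 11

Derivation:
Start: bits=000000000000
After insert 'owl': sets bits 0 4 8 -> bits=100010001000
After insert 'yak': sets bits 0 2 3 -> bits=101110001000
After insert 'fox': sets bits 1 5 8 -> bits=111111001000
insert 'bat' would touch bits 0 9 11; currently bit0=1, bit9=0, bit11=0
Bits that are 0 among those (would change 0->1): 9 11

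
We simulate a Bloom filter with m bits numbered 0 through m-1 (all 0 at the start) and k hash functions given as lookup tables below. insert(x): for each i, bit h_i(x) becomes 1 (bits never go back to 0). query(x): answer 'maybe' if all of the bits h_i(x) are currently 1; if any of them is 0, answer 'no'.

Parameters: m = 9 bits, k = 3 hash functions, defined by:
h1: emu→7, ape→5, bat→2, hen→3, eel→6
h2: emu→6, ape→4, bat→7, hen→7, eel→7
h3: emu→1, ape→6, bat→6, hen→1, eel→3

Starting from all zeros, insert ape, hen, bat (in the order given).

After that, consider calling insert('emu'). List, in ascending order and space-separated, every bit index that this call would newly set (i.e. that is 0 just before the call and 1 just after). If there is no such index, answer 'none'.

Answer: none

Derivation:
Start: bits=000000000
After insert 'ape': sets bits 4 5 6 -> bits=000011100
After insert 'hen': sets bits 1 3 7 -> bits=010111110
After insert 'bat': sets bits 2 6 7 -> bits=011111110
insert 'emu' would touch bits 1 6 7; currently bit1=1, bit6=1, bit7=1
Bits that are 0 among those (would change 0->1): none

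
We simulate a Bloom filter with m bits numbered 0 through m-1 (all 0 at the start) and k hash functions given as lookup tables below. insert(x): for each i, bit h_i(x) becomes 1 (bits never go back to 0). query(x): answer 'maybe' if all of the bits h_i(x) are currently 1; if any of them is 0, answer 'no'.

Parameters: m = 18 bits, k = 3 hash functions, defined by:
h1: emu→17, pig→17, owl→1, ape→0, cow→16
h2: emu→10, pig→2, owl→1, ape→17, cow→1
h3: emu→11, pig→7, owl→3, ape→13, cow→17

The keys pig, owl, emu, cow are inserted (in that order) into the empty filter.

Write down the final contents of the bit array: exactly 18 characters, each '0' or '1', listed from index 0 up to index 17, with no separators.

Answer: 011100010011000011

Derivation:
Start: bits=000000000000000000
After insert 'pig': sets bits 2 7 17 -> bits=001000010000000001
After insert 'owl': sets bits 1 3 -> bits=011100010000000001
After insert 'emu': sets bits 10 11 17 -> bits=011100010011000001
After insert 'cow': sets bits 1 16 17 -> bits=011100010011000011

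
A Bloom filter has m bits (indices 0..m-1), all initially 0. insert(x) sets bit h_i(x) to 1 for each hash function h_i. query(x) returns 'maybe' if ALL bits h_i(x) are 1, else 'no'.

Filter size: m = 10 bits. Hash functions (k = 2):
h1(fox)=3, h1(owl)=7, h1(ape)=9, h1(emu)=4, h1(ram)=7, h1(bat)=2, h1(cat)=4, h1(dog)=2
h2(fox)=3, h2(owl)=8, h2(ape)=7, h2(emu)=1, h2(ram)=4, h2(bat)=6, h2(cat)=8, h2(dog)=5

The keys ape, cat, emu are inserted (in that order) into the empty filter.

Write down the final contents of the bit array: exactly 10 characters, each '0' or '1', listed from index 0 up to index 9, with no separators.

Start: bits=0000000000
After insert 'ape': sets bits 7 9 -> bits=0000000101
After insert 'cat': sets bits 4 8 -> bits=0000100111
After insert 'emu': sets bits 1 4 -> bits=0100100111

Answer: 0100100111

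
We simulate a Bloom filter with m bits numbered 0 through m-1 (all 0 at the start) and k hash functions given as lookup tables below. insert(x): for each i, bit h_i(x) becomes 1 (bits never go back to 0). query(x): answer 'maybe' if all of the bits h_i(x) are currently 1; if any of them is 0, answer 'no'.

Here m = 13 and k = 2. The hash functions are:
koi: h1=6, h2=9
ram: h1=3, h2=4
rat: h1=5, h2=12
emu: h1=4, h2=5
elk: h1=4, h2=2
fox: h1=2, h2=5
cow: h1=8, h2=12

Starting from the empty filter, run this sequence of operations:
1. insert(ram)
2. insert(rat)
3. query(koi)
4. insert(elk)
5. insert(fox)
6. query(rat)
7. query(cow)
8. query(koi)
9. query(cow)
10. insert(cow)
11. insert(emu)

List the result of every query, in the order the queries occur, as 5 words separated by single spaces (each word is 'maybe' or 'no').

Start: bits=0000000000000
Op 1: insert ram -> sets bits 3 4 -> bits=0001100000000
Op 2: insert rat -> sets bits 5 12 -> bits=0001110000001
Op 3: query koi -> checks bit6=0, bit9=0 (has a 0) -> no
Op 4: insert elk -> sets bits 2 4 -> bits=0011110000001
Op 5: insert fox -> sets bits 2 5 -> bits=0011110000001
Op 6: query rat -> checks bit5=1, bit12=1 (all 1) -> maybe
Op 7: query cow -> checks bit8=0, bit12=1 (has a 0) -> no
Op 8: query koi -> checks bit6=0, bit9=0 (has a 0) -> no
Op 9: query cow -> checks bit8=0, bit12=1 (has a 0) -> no
Op 10: insert cow -> sets bits 8 12 -> bits=0011110010001
Op 11: insert emu -> sets bits 4 5 -> bits=0011110010001
Query results in order: no maybe no no no

Answer: no maybe no no no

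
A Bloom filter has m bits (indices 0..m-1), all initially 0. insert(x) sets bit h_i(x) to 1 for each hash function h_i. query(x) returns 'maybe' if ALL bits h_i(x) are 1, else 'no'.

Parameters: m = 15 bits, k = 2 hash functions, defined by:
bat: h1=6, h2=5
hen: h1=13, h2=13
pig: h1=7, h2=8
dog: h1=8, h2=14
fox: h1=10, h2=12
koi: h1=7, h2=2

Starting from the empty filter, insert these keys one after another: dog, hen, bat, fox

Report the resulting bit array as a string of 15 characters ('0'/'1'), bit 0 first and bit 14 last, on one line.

Start: bits=000000000000000
After insert 'dog': sets bits 8 14 -> bits=000000001000001
After insert 'hen': sets bits 13 -> bits=000000001000011
After insert 'bat': sets bits 5 6 -> bits=000001101000011
After insert 'fox': sets bits 10 12 -> bits=000001101010111

Answer: 000001101010111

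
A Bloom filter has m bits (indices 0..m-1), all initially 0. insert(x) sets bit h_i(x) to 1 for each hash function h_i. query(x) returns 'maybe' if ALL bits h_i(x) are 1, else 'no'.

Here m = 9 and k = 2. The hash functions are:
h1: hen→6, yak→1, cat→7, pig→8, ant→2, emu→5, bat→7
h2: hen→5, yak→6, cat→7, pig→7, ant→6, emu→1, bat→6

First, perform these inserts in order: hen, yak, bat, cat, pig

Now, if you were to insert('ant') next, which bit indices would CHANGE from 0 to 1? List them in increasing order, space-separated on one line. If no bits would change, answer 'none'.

Answer: 2

Derivation:
Start: bits=000000000
After insert 'hen': sets bits 5 6 -> bits=000001100
After insert 'yak': sets bits 1 6 -> bits=010001100
After insert 'bat': sets bits 6 7 -> bits=010001110
After insert 'cat': sets bits 7 -> bits=010001110
After insert 'pig': sets bits 7 8 -> bits=010001111
insert 'ant' would touch bits 2 6; currently bit2=0, bit6=1
Bits that are 0 among those (would change 0->1): 2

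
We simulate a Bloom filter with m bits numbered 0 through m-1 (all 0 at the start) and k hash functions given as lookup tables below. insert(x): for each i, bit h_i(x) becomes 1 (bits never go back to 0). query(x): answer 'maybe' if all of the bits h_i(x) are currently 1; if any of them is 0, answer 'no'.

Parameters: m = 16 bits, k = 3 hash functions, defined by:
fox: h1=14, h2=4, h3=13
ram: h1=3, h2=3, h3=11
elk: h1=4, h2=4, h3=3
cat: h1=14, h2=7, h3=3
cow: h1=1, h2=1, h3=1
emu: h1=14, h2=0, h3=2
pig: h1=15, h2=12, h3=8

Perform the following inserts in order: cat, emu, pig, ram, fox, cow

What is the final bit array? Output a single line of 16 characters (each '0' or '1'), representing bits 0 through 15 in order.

Start: bits=0000000000000000
After insert 'cat': sets bits 3 7 14 -> bits=0001000100000010
After insert 'emu': sets bits 0 2 14 -> bits=1011000100000010
After insert 'pig': sets bits 8 12 15 -> bits=1011000110001011
After insert 'ram': sets bits 3 11 -> bits=1011000110011011
After insert 'fox': sets bits 4 13 14 -> bits=1011100110011111
After insert 'cow': sets bits 1 -> bits=1111100110011111

Answer: 1111100110011111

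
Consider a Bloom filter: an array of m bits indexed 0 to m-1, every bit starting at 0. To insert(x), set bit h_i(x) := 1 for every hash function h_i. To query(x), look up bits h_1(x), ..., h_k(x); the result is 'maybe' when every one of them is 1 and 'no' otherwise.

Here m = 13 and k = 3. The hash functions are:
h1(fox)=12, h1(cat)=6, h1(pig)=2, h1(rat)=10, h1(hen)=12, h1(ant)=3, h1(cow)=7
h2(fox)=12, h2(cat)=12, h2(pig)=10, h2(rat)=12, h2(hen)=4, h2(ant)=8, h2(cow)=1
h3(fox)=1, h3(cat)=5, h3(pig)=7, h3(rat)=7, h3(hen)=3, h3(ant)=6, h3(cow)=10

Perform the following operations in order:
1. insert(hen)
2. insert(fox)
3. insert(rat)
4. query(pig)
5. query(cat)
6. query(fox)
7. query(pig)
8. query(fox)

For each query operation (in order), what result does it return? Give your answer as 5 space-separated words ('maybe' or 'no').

Answer: no no maybe no maybe

Derivation:
Start: bits=0000000000000
Op 1: insert hen -> sets bits 3 4 12 -> bits=0001100000001
Op 2: insert fox -> sets bits 1 12 -> bits=0101100000001
Op 3: insert rat -> sets bits 7 10 12 -> bits=0101100100101
Op 4: query pig -> checks bit2=0, bit7=1, bit10=1 (has a 0) -> no
Op 5: query cat -> checks bit5=0, bit6=0, bit12=1 (has a 0) -> no
Op 6: query fox -> checks bit1=1, bit12=1 (all 1) -> maybe
Op 7: query pig -> checks bit2=0, bit7=1, bit10=1 (has a 0) -> no
Op 8: query fox -> checks bit1=1, bit12=1 (all 1) -> maybe
Query results in order: no no maybe no maybe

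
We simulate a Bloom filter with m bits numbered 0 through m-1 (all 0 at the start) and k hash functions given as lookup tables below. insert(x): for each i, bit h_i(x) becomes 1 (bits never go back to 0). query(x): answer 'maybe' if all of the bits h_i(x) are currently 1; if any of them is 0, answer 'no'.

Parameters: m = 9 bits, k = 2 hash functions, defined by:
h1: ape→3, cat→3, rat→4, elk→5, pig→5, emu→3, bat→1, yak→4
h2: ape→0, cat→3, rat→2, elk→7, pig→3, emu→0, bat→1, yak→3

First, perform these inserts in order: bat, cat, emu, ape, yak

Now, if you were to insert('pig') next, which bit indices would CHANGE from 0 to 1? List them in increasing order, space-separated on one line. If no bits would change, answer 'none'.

Start: bits=000000000
After insert 'bat': sets bits 1 -> bits=010000000
After insert 'cat': sets bits 3 -> bits=010100000
After insert 'emu': sets bits 0 3 -> bits=110100000
After insert 'ape': sets bits 0 3 -> bits=110100000
After insert 'yak': sets bits 3 4 -> bits=110110000
insert 'pig' would touch bits 3 5; currently bit3=1, bit5=0
Bits that are 0 among those (would change 0->1): 5

Answer: 5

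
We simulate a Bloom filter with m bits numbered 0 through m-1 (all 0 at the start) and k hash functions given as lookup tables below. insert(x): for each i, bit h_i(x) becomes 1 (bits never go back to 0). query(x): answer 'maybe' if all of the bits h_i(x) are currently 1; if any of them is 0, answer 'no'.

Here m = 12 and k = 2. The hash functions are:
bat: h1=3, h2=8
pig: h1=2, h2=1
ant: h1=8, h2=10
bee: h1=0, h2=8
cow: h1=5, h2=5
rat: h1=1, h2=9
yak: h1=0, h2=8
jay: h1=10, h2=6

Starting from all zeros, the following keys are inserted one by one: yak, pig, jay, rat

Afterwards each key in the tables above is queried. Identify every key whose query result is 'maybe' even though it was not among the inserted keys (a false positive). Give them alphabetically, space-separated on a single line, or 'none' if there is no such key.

Answer: ant bee

Derivation:
Start: bits=000000000000
After insert 'yak': sets bits 0 8 -> bits=100000001000
After insert 'pig': sets bits 1 2 -> bits=111000001000
After insert 'jay': sets bits 6 10 -> bits=111000101010
After insert 'rat': sets bits 1 9 -> bits=111000101110
Not inserted: ant bat bee cow — query each against bits=111000101110:
query ant: checks bit8=1, bit10=1 (all 1) -> maybe => FALSE POSITIVE
query bat: checks bit3=0, bit8=1 (has a 0) -> no => not a false positive
query bee: checks bit0=1, bit8=1 (all 1) -> maybe => FALSE POSITIVE
query cow: checks bit5=0 (has a 0) -> no => not a false positive
False positives (alphabetical): ant bee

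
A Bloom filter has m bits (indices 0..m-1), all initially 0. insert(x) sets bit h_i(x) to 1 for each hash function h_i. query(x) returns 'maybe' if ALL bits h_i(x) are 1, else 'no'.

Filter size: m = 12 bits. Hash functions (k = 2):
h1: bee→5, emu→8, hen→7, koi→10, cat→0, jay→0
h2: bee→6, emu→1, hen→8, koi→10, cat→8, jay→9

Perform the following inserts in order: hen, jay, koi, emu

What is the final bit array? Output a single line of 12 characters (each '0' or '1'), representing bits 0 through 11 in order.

Answer: 110000011110

Derivation:
Start: bits=000000000000
After insert 'hen': sets bits 7 8 -> bits=000000011000
After insert 'jay': sets bits 0 9 -> bits=100000011100
After insert 'koi': sets bits 10 -> bits=100000011110
After insert 'emu': sets bits 1 8 -> bits=110000011110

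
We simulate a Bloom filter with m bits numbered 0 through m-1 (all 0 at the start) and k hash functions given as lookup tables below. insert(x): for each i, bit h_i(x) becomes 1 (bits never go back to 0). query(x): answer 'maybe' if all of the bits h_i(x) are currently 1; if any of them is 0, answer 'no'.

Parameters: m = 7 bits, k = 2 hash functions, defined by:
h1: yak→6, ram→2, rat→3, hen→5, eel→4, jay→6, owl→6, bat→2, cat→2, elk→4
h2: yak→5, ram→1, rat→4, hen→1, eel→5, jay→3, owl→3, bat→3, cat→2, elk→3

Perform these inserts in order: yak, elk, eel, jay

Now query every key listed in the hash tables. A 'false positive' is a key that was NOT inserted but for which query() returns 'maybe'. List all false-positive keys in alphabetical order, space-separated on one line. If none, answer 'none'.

Start: bits=0000000
After insert 'yak': sets bits 5 6 -> bits=0000011
After insert 'elk': sets bits 3 4 -> bits=0001111
After insert 'eel': sets bits 4 5 -> bits=0001111
After insert 'jay': sets bits 3 6 -> bits=0001111
Not inserted: bat cat hen owl ram rat — query each against bits=0001111:
query bat: checks bit2=0, bit3=1 (has a 0) -> no => not a false positive
query cat: checks bit2=0 (has a 0) -> no => not a false positive
query hen: checks bit1=0, bit5=1 (has a 0) -> no => not a false positive
query owl: checks bit3=1, bit6=1 (all 1) -> maybe => FALSE POSITIVE
query ram: checks bit1=0, bit2=0 (has a 0) -> no => not a false positive
query rat: checks bit3=1, bit4=1 (all 1) -> maybe => FALSE POSITIVE
False positives (alphabetical): owl rat

Answer: owl rat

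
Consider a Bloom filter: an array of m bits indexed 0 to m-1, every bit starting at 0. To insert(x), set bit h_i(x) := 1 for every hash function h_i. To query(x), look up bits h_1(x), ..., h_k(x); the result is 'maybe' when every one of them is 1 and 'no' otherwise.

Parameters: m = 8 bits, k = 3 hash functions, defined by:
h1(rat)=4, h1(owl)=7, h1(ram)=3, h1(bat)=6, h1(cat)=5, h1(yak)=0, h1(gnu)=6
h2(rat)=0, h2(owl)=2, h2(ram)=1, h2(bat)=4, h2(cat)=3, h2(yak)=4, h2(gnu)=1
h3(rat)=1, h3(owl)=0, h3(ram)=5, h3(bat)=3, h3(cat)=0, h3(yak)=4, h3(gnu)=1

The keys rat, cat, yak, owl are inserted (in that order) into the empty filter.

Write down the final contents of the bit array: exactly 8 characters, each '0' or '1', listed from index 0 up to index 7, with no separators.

Answer: 11111101

Derivation:
Start: bits=00000000
After insert 'rat': sets bits 0 1 4 -> bits=11001000
After insert 'cat': sets bits 0 3 5 -> bits=11011100
After insert 'yak': sets bits 0 4 -> bits=11011100
After insert 'owl': sets bits 0 2 7 -> bits=11111101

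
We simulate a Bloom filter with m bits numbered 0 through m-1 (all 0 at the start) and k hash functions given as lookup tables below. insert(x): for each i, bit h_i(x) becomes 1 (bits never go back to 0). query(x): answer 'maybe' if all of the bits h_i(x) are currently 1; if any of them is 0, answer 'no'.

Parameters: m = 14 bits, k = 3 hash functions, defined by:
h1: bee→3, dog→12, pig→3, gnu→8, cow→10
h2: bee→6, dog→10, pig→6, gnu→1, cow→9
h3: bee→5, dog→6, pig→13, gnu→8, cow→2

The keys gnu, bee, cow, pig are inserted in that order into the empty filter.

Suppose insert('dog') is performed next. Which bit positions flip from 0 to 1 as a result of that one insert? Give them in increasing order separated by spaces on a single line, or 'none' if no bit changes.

Start: bits=00000000000000
After insert 'gnu': sets bits 1 8 -> bits=01000000100000
After insert 'bee': sets bits 3 5 6 -> bits=01010110100000
After insert 'cow': sets bits 2 9 10 -> bits=01110110111000
After insert 'pig': sets bits 3 6 13 -> bits=01110110111001
insert 'dog' would touch bits 6 10 12; currently bit6=1, bit10=1, bit12=0
Bits that are 0 among those (would change 0->1): 12

Answer: 12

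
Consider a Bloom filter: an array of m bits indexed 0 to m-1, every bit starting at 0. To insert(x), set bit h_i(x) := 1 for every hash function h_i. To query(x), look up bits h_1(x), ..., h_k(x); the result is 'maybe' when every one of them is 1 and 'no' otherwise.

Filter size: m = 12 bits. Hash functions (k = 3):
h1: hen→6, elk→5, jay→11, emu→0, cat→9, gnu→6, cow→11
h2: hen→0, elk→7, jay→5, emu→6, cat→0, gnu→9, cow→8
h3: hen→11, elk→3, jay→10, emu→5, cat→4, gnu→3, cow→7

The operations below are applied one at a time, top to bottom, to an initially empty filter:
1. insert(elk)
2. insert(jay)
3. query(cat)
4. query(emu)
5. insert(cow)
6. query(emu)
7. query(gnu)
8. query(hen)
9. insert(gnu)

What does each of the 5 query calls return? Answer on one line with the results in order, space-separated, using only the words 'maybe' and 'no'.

Start: bits=000000000000
Op 1: insert elk -> sets bits 3 5 7 -> bits=000101010000
Op 2: insert jay -> sets bits 5 10 11 -> bits=000101010011
Op 3: query cat -> checks bit0=0, bit4=0, bit9=0 (has a 0) -> no
Op 4: query emu -> checks bit0=0, bit5=1, bit6=0 (has a 0) -> no
Op 5: insert cow -> sets bits 7 8 11 -> bits=000101011011
Op 6: query emu -> checks bit0=0, bit5=1, bit6=0 (has a 0) -> no
Op 7: query gnu -> checks bit3=1, bit6=0, bit9=0 (has a 0) -> no
Op 8: query hen -> checks bit0=0, bit6=0, bit11=1 (has a 0) -> no
Op 9: insert gnu -> sets bits 3 6 9 -> bits=000101111111
Query results in order: no no no no no

Answer: no no no no no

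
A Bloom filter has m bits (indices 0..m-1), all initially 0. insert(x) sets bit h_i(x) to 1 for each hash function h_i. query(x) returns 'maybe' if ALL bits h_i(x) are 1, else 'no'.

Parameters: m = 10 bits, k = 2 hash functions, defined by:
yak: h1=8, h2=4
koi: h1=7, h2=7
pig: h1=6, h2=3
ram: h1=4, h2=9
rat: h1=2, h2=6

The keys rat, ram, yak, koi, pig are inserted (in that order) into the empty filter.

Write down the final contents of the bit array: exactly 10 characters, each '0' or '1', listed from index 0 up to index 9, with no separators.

Start: bits=0000000000
After insert 'rat': sets bits 2 6 -> bits=0010001000
After insert 'ram': sets bits 4 9 -> bits=0010101001
After insert 'yak': sets bits 4 8 -> bits=0010101011
After insert 'koi': sets bits 7 -> bits=0010101111
After insert 'pig': sets bits 3 6 -> bits=0011101111

Answer: 0011101111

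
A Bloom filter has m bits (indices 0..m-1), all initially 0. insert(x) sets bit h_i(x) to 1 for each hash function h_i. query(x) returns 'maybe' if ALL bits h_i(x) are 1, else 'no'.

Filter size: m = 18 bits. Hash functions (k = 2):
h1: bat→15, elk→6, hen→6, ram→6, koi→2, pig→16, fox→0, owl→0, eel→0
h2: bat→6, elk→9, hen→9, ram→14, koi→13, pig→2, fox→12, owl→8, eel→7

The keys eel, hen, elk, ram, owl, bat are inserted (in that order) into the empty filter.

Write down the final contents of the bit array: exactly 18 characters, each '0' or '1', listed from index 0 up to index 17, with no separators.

Answer: 100000111100001100

Derivation:
Start: bits=000000000000000000
After insert 'eel': sets bits 0 7 -> bits=100000010000000000
After insert 'hen': sets bits 6 9 -> bits=100000110100000000
After insert 'elk': sets bits 6 9 -> bits=100000110100000000
After insert 'ram': sets bits 6 14 -> bits=100000110100001000
After insert 'owl': sets bits 0 8 -> bits=100000111100001000
After insert 'bat': sets bits 6 15 -> bits=100000111100001100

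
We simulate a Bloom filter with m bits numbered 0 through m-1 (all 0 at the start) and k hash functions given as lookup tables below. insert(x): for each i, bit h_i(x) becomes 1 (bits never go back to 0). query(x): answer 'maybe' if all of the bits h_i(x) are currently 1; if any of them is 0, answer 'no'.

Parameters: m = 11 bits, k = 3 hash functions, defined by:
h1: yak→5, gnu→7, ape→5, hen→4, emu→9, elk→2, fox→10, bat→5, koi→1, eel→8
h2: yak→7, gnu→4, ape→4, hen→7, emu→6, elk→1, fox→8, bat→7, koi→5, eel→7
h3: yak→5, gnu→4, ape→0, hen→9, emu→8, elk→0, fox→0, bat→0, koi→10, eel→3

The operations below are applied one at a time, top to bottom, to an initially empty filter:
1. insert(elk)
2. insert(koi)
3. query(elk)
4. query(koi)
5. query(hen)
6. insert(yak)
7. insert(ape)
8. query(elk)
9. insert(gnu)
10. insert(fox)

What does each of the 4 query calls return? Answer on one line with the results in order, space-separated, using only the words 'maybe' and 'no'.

Answer: maybe maybe no maybe

Derivation:
Start: bits=00000000000
Op 1: insert elk -> sets bits 0 1 2 -> bits=11100000000
Op 2: insert koi -> sets bits 1 5 10 -> bits=11100100001
Op 3: query elk -> checks bit0=1, bit1=1, bit2=1 (all 1) -> maybe
Op 4: query koi -> checks bit1=1, bit5=1, bit10=1 (all 1) -> maybe
Op 5: query hen -> checks bit4=0, bit7=0, bit9=0 (has a 0) -> no
Op 6: insert yak -> sets bits 5 7 -> bits=11100101001
Op 7: insert ape -> sets bits 0 4 5 -> bits=11101101001
Op 8: query elk -> checks bit0=1, bit1=1, bit2=1 (all 1) -> maybe
Op 9: insert gnu -> sets bits 4 7 -> bits=11101101001
Op 10: insert fox -> sets bits 0 8 10 -> bits=11101101101
Query results in order: maybe maybe no maybe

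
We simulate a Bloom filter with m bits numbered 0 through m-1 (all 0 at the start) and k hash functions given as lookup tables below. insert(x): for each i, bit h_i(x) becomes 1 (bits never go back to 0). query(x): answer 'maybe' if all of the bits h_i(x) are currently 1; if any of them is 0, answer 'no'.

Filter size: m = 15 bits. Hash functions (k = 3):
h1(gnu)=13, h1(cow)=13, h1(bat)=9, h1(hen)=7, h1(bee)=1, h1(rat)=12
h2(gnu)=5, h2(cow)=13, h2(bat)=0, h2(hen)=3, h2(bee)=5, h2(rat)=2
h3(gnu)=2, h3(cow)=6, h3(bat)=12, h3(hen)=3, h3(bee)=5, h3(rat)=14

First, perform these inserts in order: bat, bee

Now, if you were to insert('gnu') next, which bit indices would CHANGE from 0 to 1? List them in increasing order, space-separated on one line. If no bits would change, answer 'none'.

Start: bits=000000000000000
After insert 'bat': sets bits 0 9 12 -> bits=100000000100100
After insert 'bee': sets bits 1 5 -> bits=110001000100100
insert 'gnu' would touch bits 2 5 13; currently bit2=0, bit5=1, bit13=0
Bits that are 0 among those (would change 0->1): 2 13

Answer: 2 13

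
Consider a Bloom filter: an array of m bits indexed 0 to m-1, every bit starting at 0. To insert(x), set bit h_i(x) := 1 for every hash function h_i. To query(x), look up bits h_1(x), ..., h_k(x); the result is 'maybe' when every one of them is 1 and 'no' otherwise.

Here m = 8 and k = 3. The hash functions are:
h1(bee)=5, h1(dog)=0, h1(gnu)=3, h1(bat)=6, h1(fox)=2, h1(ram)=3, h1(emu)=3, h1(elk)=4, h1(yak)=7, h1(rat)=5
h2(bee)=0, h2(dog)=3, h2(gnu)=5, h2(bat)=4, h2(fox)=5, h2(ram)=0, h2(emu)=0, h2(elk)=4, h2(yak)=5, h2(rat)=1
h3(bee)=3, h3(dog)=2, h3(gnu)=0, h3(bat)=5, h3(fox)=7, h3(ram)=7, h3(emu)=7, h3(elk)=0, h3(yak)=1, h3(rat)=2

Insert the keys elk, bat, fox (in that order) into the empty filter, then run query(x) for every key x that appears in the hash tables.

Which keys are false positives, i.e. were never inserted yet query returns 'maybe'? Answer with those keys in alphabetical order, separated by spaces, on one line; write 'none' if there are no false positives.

Answer: none

Derivation:
Start: bits=00000000
After insert 'elk': sets bits 0 4 -> bits=10001000
After insert 'bat': sets bits 4 5 6 -> bits=10001110
After insert 'fox': sets bits 2 5 7 -> bits=10101111
Not inserted: bee dog emu gnu ram rat yak — query each against bits=10101111:
query bee: checks bit0=1, bit3=0, bit5=1 (has a 0) -> no => not a false positive
query dog: checks bit0=1, bit2=1, bit3=0 (has a 0) -> no => not a false positive
query emu: checks bit0=1, bit3=0, bit7=1 (has a 0) -> no => not a false positive
query gnu: checks bit0=1, bit3=0, bit5=1 (has a 0) -> no => not a false positive
query ram: checks bit0=1, bit3=0, bit7=1 (has a 0) -> no => not a false positive
query rat: checks bit1=0, bit2=1, bit5=1 (has a 0) -> no => not a false positive
query yak: checks bit1=0, bit5=1, bit7=1 (has a 0) -> no => not a false positive
False positives (alphabetical): none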